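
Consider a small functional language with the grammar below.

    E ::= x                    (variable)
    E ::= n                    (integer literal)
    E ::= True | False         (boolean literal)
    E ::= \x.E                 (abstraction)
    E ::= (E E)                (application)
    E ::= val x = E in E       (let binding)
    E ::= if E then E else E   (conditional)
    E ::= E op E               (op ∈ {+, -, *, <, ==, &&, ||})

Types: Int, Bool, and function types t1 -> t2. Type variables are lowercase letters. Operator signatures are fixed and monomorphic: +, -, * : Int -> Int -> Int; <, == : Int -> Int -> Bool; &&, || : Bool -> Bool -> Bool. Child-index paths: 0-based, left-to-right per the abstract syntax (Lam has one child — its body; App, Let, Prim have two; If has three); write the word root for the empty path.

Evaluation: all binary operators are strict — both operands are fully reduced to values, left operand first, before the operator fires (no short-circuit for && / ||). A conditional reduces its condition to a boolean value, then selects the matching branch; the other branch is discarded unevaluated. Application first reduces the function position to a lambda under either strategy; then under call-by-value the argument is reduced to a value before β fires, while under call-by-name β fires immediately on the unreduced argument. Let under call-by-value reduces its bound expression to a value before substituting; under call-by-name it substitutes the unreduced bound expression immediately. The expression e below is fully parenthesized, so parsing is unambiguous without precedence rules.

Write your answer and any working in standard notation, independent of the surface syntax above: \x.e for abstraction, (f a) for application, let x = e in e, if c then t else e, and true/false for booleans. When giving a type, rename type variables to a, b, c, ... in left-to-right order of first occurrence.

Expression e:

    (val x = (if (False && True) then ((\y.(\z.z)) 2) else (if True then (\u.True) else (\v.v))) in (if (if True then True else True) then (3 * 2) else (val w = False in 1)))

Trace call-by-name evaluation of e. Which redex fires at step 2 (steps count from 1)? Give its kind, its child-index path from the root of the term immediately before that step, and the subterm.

Answer: if at 0 : (if true then true else true)

Derivation:
step 0: (let x = (if (false && true) then ((\y.(\z.z)) 2) else (if true then (\u.true) else (\v.v))) in (if (if true then true else true) then (3 * 2) else (let w = false in 1)))
step 1: [let@root] (if (if true then true else true) then (3 * 2) else (let w = false in 1))
step 2: [if@0] (if true then (3 * 2) else (let w = false in 1))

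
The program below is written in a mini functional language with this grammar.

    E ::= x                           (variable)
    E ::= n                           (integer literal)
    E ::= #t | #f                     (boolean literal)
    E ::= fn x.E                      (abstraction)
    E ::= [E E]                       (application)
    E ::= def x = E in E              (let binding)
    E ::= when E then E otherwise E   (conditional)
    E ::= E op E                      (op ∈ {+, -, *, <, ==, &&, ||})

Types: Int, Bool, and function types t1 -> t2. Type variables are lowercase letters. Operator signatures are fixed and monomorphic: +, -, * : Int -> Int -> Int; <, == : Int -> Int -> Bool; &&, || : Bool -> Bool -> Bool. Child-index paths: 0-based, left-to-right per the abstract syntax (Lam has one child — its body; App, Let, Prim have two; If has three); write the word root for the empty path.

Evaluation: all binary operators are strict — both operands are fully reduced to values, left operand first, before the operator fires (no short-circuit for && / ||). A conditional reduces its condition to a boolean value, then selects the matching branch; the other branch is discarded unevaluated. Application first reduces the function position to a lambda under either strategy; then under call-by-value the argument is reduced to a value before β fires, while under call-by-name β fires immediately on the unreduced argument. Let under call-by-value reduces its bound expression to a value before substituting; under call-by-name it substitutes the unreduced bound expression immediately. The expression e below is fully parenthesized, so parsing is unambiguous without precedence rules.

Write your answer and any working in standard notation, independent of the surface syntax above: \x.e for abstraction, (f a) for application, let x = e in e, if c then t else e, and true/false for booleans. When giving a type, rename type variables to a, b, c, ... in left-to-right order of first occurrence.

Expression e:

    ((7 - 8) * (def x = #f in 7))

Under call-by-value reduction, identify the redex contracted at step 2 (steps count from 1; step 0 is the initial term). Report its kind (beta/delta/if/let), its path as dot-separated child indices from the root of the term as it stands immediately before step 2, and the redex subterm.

Derivation:
step 0: ((7 - 8) * (let x = false in 7))
step 1: [delta@0] (-1 * (let x = false in 7))
step 2: [let@1] (-1 * 7)

Answer: let at 1 : (let x = false in 7)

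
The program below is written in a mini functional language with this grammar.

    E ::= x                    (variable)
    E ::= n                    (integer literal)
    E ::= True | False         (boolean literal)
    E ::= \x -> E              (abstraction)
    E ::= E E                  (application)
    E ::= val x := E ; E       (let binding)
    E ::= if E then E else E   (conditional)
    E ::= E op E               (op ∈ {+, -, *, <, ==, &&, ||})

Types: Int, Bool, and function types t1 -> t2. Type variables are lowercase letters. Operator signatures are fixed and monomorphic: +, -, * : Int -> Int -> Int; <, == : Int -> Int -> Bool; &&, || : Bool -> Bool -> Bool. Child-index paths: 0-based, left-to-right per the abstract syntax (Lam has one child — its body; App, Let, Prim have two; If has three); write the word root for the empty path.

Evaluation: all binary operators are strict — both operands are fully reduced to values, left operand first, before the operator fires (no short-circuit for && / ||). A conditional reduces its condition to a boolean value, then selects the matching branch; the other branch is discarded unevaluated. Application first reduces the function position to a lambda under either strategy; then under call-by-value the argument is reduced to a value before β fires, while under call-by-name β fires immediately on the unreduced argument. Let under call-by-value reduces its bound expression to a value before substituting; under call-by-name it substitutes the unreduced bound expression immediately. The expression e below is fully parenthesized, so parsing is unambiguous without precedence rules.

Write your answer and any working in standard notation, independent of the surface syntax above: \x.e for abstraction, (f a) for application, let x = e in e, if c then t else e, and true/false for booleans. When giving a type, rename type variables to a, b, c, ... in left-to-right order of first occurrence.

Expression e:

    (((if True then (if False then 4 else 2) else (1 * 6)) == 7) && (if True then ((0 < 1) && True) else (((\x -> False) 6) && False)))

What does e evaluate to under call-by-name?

Answer: false

Working:
step 0: (((if true then (if false then 4 else 2) else (1 * 6)) == 7) && (if true then ((0 < 1) && true) else (((\x.false) 6) && false)))
step 1: [if@0.0] (((if false then 4 else 2) == 7) && (if true then ((0 < 1) && true) else (((\x.false) 6) && false)))
step 2: [if@0.0] ((2 == 7) && (if true then ((0 < 1) && true) else (((\x.false) 6) && false)))
step 3: [delta@0] (false && (if true then ((0 < 1) && true) else (((\x.false) 6) && false)))
step 4: [if@1] (false && ((0 < 1) && true))
step 5: [delta@1.0] (false && (true && true))
step 6: [delta@1] (false && true)
step 7: [delta@root] false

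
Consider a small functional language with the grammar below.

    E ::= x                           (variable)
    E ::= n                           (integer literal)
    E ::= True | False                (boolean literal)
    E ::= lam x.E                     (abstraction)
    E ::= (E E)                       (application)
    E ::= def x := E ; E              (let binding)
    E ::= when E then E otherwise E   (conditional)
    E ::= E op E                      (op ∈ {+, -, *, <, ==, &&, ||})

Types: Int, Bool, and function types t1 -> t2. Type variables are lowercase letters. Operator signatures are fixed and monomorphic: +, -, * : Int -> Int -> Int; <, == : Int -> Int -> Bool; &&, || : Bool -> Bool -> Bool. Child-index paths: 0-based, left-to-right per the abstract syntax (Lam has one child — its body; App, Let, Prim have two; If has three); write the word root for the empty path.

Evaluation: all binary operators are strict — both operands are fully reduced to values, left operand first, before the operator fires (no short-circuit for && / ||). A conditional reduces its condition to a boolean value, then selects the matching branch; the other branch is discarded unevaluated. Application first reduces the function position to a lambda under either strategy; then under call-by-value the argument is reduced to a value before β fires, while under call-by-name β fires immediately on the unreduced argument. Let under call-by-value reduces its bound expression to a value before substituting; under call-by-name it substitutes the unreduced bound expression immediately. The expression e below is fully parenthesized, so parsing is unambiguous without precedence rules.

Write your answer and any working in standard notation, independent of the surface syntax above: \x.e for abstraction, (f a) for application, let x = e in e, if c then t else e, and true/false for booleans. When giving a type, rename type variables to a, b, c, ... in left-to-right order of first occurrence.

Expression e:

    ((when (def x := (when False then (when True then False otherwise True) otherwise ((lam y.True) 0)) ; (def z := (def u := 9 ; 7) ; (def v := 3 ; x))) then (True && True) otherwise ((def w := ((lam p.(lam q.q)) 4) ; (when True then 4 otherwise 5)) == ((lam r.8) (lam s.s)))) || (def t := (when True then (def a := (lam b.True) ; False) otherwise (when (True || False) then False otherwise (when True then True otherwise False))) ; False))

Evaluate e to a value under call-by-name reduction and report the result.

Answer: true

Derivation:
step 0: ((if (let x = (if false then (if true then false else true) else ((\y.true) 0)) in (let z = (let u = 9 in 7) in (let v = 3 in x))) then (true && true) else ((let w = ((\p.(\q.q)) 4) in (if true then 4 else 5)) == ((\r.8) (\s.s)))) || (let t = (if true then (let a = (\b.true) in false) else (if (true || false) then false else (if true then true else false))) in false))
step 1: [let@0.0] ((if (let z = (let u = 9 in 7) in (let v = 3 in (if false then (if true then false else true) else ((\y.true) 0)))) then (true && true) else ((let w = ((\p.(\q.q)) 4) in (if true then 4 else 5)) == ((\r.8) (\s.s)))) || (let t = (if true then (let a = (\b.true) in false) else (if (true || false) then false else (if true then true else false))) in false))
step 2: [let@0.0] ((if (let v = 3 in (if false then (if true then false else true) else ((\y.true) 0))) then (true && true) else ((let w = ((\p.(\q.q)) 4) in (if true then 4 else 5)) == ((\r.8) (\s.s)))) || (let t = (if true then (let a = (\b.true) in false) else (if (true || false) then false else (if true then true else false))) in false))
step 3: [let@0.0] ((if (if false then (if true then false else true) else ((\y.true) 0)) then (true && true) else ((let w = ((\p.(\q.q)) 4) in (if true then 4 else 5)) == ((\r.8) (\s.s)))) || (let t = (if true then (let a = (\b.true) in false) else (if (true || false) then false else (if true then true else false))) in false))
step 4: [if@0.0] ((if ((\y.true) 0) then (true && true) else ((let w = ((\p.(\q.q)) 4) in (if true then 4 else 5)) == ((\r.8) (\s.s)))) || (let t = (if true then (let a = (\b.true) in false) else (if (true || false) then false else (if true then true else false))) in false))
step 5: [beta@0.0] ((if true then (true && true) else ((let w = ((\p.(\q.q)) 4) in (if true then 4 else 5)) == ((\r.8) (\s.s)))) || (let t = (if true then (let a = (\b.true) in false) else (if (true || false) then false else (if true then true else false))) in false))
step 6: [if@0] ((true && true) || (let t = (if true then (let a = (\b.true) in false) else (if (true || false) then false else (if true then true else false))) in false))
step 7: [delta@0] (true || (let t = (if true then (let a = (\b.true) in false) else (if (true || false) then false else (if true then true else false))) in false))
step 8: [let@1] (true || false)
step 9: [delta@root] true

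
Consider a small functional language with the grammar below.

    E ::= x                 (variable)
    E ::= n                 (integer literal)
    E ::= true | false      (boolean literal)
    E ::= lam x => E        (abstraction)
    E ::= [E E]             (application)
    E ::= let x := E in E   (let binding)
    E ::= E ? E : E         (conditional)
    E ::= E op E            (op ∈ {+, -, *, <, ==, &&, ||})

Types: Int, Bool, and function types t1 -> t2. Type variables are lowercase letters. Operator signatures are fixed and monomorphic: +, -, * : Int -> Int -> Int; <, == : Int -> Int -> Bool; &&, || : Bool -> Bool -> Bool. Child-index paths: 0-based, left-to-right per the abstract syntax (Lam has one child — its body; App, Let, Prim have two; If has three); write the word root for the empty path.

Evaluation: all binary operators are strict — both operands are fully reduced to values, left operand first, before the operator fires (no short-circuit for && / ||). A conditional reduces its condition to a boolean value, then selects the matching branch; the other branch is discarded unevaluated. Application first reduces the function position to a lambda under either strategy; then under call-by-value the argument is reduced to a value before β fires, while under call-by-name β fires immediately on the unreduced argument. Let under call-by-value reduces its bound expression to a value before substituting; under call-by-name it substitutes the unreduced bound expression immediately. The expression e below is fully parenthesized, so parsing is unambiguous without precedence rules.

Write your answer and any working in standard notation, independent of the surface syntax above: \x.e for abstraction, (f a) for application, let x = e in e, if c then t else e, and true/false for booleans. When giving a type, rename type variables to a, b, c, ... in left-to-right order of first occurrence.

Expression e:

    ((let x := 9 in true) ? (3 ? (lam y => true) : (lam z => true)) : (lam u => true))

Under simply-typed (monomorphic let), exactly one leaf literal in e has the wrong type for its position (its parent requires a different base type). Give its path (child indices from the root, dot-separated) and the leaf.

Trace:
let x : Int
  unify Bool ~ Bool
  unify Int ~ Bool
  FAIL: mismatch Int ~ Bool

Answer: 1.0 : 3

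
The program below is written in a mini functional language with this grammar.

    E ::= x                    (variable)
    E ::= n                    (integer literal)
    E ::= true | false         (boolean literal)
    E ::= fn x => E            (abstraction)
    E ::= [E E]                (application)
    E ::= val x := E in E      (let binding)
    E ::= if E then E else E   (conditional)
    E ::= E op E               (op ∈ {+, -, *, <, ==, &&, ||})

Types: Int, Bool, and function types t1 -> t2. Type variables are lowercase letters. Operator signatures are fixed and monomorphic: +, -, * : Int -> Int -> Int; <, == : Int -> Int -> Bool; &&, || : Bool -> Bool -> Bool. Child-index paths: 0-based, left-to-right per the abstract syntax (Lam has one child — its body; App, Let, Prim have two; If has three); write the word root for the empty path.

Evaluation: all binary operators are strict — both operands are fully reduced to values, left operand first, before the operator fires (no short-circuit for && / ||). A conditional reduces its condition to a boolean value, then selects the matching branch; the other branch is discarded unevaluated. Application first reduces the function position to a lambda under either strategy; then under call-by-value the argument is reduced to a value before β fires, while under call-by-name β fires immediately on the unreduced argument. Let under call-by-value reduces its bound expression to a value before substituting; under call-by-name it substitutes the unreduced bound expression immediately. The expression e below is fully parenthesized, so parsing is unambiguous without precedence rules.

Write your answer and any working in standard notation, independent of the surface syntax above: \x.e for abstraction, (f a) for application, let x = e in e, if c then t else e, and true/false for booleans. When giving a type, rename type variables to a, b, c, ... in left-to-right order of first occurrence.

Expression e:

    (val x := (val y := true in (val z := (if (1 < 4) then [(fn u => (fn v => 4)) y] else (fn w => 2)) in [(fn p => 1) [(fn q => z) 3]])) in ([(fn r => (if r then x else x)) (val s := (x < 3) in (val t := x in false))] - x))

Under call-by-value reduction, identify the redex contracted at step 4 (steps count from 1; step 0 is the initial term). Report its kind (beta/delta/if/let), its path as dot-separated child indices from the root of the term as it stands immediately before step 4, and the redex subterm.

Answer: beta at 0.0 : ((\u.(\v.4)) true)

Working:
step 0: (let x = (let y = true in (let z = (if (1 < 4) then ((\u.(\v.4)) y) else (\w.2)) in ((\p.1) ((\q.z) 3)))) in (((\r.(if r then x else x)) (let s = (x < 3) in (let t = x in false))) - x))
step 1: [let@0] (let x = (let z = (if (1 < 4) then ((\u.(\v.4)) true) else (\w.2)) in ((\p.1) ((\q.z) 3))) in (((\r.(if r then x else x)) (let s = (x < 3) in (let t = x in false))) - x))
step 2: [delta@0.0.0] (let x = (let z = (if true then ((\u.(\v.4)) true) else (\w.2)) in ((\p.1) ((\q.z) 3))) in (((\r.(if r then x else x)) (let s = (x < 3) in (let t = x in false))) - x))
step 3: [if@0.0] (let x = (let z = ((\u.(\v.4)) true) in ((\p.1) ((\q.z) 3))) in (((\r.(if r then x else x)) (let s = (x < 3) in (let t = x in false))) - x))
step 4: [beta@0.0] (let x = (let z = (\v.4) in ((\p.1) ((\q.z) 3))) in (((\r.(if r then x else x)) (let s = (x < 3) in (let t = x in false))) - x))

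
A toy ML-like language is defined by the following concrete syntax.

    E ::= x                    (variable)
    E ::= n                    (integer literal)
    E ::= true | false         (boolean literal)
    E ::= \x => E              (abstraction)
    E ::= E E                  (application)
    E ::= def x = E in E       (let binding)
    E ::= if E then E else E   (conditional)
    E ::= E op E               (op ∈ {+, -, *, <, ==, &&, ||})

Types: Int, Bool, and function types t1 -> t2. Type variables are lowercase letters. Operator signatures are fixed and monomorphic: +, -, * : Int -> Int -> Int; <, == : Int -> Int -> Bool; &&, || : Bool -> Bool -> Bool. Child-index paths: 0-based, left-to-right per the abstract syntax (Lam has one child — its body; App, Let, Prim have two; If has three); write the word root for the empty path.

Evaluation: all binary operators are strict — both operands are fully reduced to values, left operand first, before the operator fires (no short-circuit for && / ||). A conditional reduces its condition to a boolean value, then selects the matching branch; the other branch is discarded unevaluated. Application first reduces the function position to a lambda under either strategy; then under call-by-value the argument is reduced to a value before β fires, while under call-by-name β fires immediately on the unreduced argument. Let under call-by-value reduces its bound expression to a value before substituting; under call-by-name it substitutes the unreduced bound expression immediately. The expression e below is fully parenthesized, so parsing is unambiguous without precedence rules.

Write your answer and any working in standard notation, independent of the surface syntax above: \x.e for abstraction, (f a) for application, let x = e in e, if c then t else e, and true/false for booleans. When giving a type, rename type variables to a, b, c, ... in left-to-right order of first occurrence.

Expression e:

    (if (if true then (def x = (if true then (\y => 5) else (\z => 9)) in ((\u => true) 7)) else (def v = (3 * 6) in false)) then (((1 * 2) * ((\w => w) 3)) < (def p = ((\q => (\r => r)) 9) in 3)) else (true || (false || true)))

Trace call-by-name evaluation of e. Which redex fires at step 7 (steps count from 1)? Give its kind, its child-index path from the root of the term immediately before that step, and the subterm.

Answer: delta at 0 : (2 * 3)

Derivation:
step 0: (if (if true then (let x = (if true then (\y.5) else (\z.9)) in ((\u.true) 7)) else (let v = (3 * 6) in false)) then (((1 * 2) * ((\w.w) 3)) < (let p = ((\q.(\r.r)) 9) in 3)) else (true || (false || true)))
step 1: [if@0] (if (let x = (if true then (\y.5) else (\z.9)) in ((\u.true) 7)) then (((1 * 2) * ((\w.w) 3)) < (let p = ((\q.(\r.r)) 9) in 3)) else (true || (false || true)))
step 2: [let@0] (if ((\u.true) 7) then (((1 * 2) * ((\w.w) 3)) < (let p = ((\q.(\r.r)) 9) in 3)) else (true || (false || true)))
step 3: [beta@0] (if true then (((1 * 2) * ((\w.w) 3)) < (let p = ((\q.(\r.r)) 9) in 3)) else (true || (false || true)))
step 4: [if@root] (((1 * 2) * ((\w.w) 3)) < (let p = ((\q.(\r.r)) 9) in 3))
step 5: [delta@0.0] ((2 * ((\w.w) 3)) < (let p = ((\q.(\r.r)) 9) in 3))
step 6: [beta@0.1] ((2 * 3) < (let p = ((\q.(\r.r)) 9) in 3))
step 7: [delta@0] (6 < (let p = ((\q.(\r.r)) 9) in 3))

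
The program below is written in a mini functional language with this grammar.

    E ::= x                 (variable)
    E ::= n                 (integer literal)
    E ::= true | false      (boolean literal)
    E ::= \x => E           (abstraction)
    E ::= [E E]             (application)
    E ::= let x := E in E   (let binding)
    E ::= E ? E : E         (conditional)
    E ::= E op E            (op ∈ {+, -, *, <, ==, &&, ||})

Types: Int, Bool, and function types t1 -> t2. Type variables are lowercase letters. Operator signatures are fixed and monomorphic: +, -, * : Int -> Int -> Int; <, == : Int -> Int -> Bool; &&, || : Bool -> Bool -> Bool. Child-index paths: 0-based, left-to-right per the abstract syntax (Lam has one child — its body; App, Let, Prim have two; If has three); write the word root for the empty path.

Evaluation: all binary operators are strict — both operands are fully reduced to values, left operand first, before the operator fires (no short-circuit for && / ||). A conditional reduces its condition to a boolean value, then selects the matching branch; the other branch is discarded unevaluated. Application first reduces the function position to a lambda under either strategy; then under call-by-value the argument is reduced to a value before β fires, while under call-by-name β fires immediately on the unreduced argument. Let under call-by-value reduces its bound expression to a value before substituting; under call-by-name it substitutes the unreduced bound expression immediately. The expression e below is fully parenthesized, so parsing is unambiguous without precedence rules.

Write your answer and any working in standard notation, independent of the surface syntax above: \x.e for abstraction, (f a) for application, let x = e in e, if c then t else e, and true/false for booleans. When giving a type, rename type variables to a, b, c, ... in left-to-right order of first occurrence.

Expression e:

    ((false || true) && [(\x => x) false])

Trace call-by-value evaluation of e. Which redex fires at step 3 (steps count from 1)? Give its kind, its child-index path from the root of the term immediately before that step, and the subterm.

Derivation:
step 0: ((false || true) && ((\x.x) false))
step 1: [delta@0] (true && ((\x.x) false))
step 2: [beta@1] (true && false)
step 3: [delta@root] false

Answer: delta at root : (true && false)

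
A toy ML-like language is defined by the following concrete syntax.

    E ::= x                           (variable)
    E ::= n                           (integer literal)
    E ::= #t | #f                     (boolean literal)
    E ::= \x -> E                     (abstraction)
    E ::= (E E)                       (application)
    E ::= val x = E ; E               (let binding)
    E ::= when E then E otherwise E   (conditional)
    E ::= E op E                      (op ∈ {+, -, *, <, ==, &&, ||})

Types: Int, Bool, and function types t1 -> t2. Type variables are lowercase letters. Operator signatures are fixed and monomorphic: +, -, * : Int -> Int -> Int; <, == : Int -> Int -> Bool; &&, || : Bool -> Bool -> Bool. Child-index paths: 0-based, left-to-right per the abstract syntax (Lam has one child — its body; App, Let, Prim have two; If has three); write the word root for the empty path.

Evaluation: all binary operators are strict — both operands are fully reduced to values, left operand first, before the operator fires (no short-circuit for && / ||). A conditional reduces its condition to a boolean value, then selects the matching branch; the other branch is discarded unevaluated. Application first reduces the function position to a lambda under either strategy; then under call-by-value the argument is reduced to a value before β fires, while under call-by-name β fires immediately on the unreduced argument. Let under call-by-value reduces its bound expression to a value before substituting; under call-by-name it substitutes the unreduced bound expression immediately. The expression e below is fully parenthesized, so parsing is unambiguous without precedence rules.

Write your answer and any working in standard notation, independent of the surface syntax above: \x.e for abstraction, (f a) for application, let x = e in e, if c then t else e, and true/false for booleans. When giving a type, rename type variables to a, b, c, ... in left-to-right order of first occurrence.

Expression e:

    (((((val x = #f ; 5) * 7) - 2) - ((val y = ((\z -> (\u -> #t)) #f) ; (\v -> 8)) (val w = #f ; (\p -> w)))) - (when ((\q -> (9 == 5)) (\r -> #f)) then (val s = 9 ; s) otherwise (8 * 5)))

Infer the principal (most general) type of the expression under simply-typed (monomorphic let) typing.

Working:
let x : Bool
  unify Int ~ Int
  unify Int ~ Int
  unify Int ~ Int
  unify Int ~ Int
  unify Int ~ Int
\u._ : b -> Bool
\z._ : a -> b -> Bool
  unify a -> b -> Bool ~ Bool -> c
  unify a ~ Bool
  unify b -> Bool ~ c
_ _ : b -> Bool
let y : b -> Bool
\v._ : d -> Int
let w : Bool
w : Bool
\p._ : e -> Bool
  unify d -> Int ~ (e -> Bool) -> f
  unify d ~ e -> Bool
  unify Int ~ f
_ _ : Int
  unify Int ~ Int
  unify Int ~ Int
  unify Int ~ Int
  unify Int ~ Int
\q._ : g -> Bool
\r._ : h -> Bool
  unify g -> Bool ~ (h -> Bool) -> i
  unify g ~ h -> Bool
  unify Bool ~ i
_ _ : Bool
  unify Bool ~ Bool
let s : Int
s : Int
  unify Int ~ Int
  unify Int ~ Int
  unify Int ~ Int
  unify Int ~ Int

Answer: Int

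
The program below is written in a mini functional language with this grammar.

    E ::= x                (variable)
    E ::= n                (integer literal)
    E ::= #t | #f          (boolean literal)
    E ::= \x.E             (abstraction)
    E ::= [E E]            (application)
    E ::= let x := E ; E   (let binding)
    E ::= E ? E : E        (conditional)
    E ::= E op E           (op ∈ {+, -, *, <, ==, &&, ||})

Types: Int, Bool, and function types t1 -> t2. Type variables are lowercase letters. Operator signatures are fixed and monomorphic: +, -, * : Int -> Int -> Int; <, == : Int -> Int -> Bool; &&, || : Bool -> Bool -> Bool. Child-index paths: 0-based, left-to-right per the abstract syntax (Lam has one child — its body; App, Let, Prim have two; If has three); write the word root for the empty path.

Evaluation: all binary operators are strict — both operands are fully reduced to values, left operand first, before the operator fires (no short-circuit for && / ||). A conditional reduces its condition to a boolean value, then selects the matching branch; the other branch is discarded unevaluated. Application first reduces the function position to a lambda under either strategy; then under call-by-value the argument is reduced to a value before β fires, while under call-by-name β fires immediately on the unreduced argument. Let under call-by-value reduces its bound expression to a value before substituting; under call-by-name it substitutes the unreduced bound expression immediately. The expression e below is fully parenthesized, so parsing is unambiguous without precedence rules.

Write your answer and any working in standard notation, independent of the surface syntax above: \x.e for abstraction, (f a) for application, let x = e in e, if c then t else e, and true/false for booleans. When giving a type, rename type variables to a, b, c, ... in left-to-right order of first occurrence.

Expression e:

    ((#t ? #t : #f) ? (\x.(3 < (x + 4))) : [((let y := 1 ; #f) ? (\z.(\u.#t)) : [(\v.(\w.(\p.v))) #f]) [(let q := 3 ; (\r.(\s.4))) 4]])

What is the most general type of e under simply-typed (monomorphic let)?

Working:
  unify Bool ~ Bool
  unify Bool ~ Bool
  unify Bool ~ Bool
  unify Int ~ Int
x : a
  unify a ~ Int
  unify Int ~ Int
  unify Int ~ Int
\x._ : Int -> Bool
let y : Int
  unify Bool ~ Bool
\u._ : c -> Bool
\z._ : b -> c -> Bool
v : d
\p._ : f -> d
\w._ : e -> f -> d
\v._ : d -> e -> f -> d
  unify d -> e -> f -> d ~ Bool -> g
  unify d ~ Bool
  unify e -> f -> Bool ~ g
_ _ : e -> f -> Bool
  unify b -> c -> Bool ~ e -> f -> Bool
  unify b ~ e
  unify c -> Bool ~ f -> Bool
  unify c ~ f
  unify Bool ~ Bool
let q : Int
\s._ : i -> Int
\r._ : h -> i -> Int
  unify h -> i -> Int ~ Int -> j
  unify h ~ Int
  unify i -> Int ~ j
_ _ : i -> Int
  unify e -> f -> Bool ~ (i -> Int) -> k
  unify e ~ i -> Int
  unify f -> Bool ~ k
_ _ : f -> Bool
  unify Int -> Bool ~ f -> Bool
  unify Int ~ f
  unify Bool ~ Bool

Answer: Int -> Bool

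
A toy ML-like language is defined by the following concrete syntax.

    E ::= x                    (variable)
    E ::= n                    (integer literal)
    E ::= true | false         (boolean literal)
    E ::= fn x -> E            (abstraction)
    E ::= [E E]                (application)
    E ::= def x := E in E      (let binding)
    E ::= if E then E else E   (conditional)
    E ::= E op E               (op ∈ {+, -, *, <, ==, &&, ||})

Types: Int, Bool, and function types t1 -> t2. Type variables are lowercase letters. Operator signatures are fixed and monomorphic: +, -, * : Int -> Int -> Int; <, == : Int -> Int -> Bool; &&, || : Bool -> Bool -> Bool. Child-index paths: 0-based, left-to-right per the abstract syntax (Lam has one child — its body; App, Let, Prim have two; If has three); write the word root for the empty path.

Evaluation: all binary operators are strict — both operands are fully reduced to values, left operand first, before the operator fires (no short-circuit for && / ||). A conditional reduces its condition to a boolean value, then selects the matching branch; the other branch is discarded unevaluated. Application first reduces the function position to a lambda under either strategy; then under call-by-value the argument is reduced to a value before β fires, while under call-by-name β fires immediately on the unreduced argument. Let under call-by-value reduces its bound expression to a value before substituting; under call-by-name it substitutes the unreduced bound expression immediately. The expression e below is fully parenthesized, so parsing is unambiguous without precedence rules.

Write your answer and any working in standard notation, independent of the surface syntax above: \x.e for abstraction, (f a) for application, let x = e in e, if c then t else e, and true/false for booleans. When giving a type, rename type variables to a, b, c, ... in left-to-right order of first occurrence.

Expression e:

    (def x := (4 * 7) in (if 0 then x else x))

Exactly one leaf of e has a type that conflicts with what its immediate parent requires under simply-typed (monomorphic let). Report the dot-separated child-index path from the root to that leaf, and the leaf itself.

Derivation:
  unify Int ~ Int
  unify Int ~ Int
let x : Int
  unify Int ~ Bool
  FAIL: mismatch Int ~ Bool

Answer: 1.0 : 0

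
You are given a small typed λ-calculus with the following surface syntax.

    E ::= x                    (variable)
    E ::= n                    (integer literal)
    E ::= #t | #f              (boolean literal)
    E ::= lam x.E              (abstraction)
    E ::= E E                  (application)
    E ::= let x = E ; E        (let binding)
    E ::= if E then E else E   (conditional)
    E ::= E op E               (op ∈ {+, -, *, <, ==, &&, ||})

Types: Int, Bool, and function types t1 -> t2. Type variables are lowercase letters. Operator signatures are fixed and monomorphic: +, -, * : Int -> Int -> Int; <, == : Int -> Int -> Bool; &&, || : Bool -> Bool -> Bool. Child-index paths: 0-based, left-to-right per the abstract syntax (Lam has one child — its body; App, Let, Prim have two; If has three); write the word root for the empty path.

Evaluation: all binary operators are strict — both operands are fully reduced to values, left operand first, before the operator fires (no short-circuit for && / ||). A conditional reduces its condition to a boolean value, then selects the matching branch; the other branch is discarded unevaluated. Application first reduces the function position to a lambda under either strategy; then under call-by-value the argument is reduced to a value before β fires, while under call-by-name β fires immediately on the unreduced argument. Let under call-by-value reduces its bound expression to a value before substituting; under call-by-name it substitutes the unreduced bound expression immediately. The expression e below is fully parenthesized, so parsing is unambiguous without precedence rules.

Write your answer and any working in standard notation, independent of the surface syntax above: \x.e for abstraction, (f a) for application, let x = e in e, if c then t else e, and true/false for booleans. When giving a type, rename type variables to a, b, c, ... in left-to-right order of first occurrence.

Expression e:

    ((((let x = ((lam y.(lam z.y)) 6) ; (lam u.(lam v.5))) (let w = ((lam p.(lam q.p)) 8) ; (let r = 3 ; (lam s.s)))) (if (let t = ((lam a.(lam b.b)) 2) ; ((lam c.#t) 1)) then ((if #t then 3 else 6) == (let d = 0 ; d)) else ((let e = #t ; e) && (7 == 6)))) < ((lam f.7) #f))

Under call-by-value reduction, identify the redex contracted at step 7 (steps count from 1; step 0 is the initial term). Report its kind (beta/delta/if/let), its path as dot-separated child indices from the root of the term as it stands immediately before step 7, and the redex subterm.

Working:
step 0: ((((let x = ((\y.(\z.y)) 6) in (\u.(\v.5))) (let w = ((\p.(\q.p)) 8) in (let r = 3 in (\s.s)))) (if (let t = ((\a.(\b.b)) 2) in ((\c.true) 1)) then ((if true then 3 else 6) == (let d = 0 in d)) else ((let e = true in e) && (7 == 6)))) < ((\f.7) false))
step 1: [beta@0.0.0.0] ((((let x = (\z.6) in (\u.(\v.5))) (let w = ((\p.(\q.p)) 8) in (let r = 3 in (\s.s)))) (if (let t = ((\a.(\b.b)) 2) in ((\c.true) 1)) then ((if true then 3 else 6) == (let d = 0 in d)) else ((let e = true in e) && (7 == 6)))) < ((\f.7) false))
step 2: [let@0.0.0] ((((\u.(\v.5)) (let w = ((\p.(\q.p)) 8) in (let r = 3 in (\s.s)))) (if (let t = ((\a.(\b.b)) 2) in ((\c.true) 1)) then ((if true then 3 else 6) == (let d = 0 in d)) else ((let e = true in e) && (7 == 6)))) < ((\f.7) false))
step 3: [beta@0.0.1.0] ((((\u.(\v.5)) (let w = (\q.8) in (let r = 3 in (\s.s)))) (if (let t = ((\a.(\b.b)) 2) in ((\c.true) 1)) then ((if true then 3 else 6) == (let d = 0 in d)) else ((let e = true in e) && (7 == 6)))) < ((\f.7) false))
step 4: [let@0.0.1] ((((\u.(\v.5)) (let r = 3 in (\s.s))) (if (let t = ((\a.(\b.b)) 2) in ((\c.true) 1)) then ((if true then 3 else 6) == (let d = 0 in d)) else ((let e = true in e) && (7 == 6)))) < ((\f.7) false))
step 5: [let@0.0.1] ((((\u.(\v.5)) (\s.s)) (if (let t = ((\a.(\b.b)) 2) in ((\c.true) 1)) then ((if true then 3 else 6) == (let d = 0 in d)) else ((let e = true in e) && (7 == 6)))) < ((\f.7) false))
step 6: [beta@0.0] (((\v.5) (if (let t = ((\a.(\b.b)) 2) in ((\c.true) 1)) then ((if true then 3 else 6) == (let d = 0 in d)) else ((let e = true in e) && (7 == 6)))) < ((\f.7) false))
step 7: [beta@0.1.0.0] (((\v.5) (if (let t = (\b.b) in ((\c.true) 1)) then ((if true then 3 else 6) == (let d = 0 in d)) else ((let e = true in e) && (7 == 6)))) < ((\f.7) false))

Answer: beta at 0.1.0.0 : ((\a.(\b.b)) 2)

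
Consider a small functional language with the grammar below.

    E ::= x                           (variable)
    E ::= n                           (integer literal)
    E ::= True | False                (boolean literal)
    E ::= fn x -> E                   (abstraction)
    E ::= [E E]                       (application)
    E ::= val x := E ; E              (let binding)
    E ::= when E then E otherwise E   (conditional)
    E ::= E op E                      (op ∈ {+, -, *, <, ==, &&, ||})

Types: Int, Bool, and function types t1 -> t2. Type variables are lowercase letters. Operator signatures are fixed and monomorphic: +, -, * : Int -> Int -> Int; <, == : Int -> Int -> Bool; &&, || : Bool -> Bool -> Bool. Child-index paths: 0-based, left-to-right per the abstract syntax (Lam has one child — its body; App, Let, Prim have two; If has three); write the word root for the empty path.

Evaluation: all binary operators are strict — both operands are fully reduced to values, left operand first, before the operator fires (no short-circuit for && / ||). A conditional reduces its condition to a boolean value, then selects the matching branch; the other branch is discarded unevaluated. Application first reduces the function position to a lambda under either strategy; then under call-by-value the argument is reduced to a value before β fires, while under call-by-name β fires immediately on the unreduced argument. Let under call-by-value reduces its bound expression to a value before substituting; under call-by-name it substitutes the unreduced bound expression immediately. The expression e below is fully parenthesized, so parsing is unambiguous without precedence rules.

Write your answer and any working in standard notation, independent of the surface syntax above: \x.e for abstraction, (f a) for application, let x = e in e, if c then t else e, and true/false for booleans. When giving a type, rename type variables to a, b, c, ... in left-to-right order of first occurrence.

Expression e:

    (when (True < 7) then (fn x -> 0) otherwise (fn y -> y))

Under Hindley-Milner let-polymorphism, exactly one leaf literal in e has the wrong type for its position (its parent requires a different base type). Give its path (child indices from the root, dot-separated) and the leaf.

Derivation:
  unify Bool ~ Int
  FAIL: mismatch Bool ~ Int

Answer: 0.0 : true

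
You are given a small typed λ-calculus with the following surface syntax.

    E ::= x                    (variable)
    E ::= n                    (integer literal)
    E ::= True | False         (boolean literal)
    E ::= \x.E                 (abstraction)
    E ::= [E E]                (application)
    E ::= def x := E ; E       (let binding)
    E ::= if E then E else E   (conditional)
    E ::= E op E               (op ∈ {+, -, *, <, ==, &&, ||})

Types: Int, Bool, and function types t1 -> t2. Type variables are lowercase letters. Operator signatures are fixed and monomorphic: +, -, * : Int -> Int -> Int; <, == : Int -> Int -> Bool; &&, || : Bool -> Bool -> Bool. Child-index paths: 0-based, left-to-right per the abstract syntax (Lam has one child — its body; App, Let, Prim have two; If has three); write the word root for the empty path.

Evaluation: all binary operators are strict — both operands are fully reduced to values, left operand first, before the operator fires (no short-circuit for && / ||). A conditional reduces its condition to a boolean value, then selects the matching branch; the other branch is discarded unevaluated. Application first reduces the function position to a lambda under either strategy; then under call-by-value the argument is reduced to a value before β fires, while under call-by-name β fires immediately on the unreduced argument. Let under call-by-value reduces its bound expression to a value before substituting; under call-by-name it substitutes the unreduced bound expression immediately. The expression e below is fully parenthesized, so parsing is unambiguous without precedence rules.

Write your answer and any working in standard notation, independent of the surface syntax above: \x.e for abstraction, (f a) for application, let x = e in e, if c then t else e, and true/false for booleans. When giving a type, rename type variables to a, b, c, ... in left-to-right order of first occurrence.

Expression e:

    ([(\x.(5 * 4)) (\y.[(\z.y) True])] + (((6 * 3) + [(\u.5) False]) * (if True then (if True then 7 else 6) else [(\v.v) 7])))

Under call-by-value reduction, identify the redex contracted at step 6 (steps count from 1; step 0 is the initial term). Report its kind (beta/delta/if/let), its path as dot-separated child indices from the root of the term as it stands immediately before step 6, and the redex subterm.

Answer: if at 1.1 : (if true then (if true then 7 else 6) else ((\v.v) 7))

Derivation:
step 0: (((\x.(5 * 4)) (\y.((\z.y) true))) + (((6 * 3) + ((\u.5) false)) * (if true then (if true then 7 else 6) else ((\v.v) 7))))
step 1: [beta@0] ((5 * 4) + (((6 * 3) + ((\u.5) false)) * (if true then (if true then 7 else 6) else ((\v.v) 7))))
step 2: [delta@0] (20 + (((6 * 3) + ((\u.5) false)) * (if true then (if true then 7 else 6) else ((\v.v) 7))))
step 3: [delta@1.0.0] (20 + ((18 + ((\u.5) false)) * (if true then (if true then 7 else 6) else ((\v.v) 7))))
step 4: [beta@1.0.1] (20 + ((18 + 5) * (if true then (if true then 7 else 6) else ((\v.v) 7))))
step 5: [delta@1.0] (20 + (23 * (if true then (if true then 7 else 6) else ((\v.v) 7))))
step 6: [if@1.1] (20 + (23 * (if true then 7 else 6)))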